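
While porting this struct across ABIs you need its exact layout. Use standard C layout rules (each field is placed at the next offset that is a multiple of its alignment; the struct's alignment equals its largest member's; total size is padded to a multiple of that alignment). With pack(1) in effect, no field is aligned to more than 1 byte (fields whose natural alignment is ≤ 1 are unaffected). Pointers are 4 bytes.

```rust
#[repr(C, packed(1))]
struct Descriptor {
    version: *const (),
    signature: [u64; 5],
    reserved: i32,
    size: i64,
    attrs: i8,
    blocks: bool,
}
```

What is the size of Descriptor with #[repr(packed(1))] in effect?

58

version at 0 (size 4, align 1) → ends 4
signature at 4 (size 40, align 1) → ends 44
reserved at 44 (size 4, align 1) → ends 48
size at 48 (size 8, align 1) → ends 56
attrs at 56 (size 1, align 1) → ends 57
blocks at 57 (size 1, align 1) → ends 58
total 58 bytes, alignment 1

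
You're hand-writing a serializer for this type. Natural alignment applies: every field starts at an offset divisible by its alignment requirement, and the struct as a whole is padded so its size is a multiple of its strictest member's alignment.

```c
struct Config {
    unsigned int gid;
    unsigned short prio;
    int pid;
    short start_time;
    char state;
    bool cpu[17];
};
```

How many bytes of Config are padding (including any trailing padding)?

2

0..4  gid  (4B, 4-aligned)
4..6  prio  (2B, 2-aligned)
6..8  -- padding (2B)
8..12  pid  (4B, 4-aligned)
12..14  start_time  (2B, 2-aligned)
14..15  state  (1B, 1-aligned)
15..32  cpu  (17B, 1-aligned)
sizeof = 32, alignof = 4
data bytes 30, size 32 → padding 2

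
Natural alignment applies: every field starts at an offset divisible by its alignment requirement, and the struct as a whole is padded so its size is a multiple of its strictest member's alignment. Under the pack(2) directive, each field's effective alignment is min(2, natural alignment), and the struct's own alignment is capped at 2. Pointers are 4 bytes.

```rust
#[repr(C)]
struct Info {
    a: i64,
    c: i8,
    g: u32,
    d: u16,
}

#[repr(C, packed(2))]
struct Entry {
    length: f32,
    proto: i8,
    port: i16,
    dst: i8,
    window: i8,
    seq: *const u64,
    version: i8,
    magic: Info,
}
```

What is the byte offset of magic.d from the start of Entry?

Info: @0: a [8B, align 8] → 8; @8: c [1B, align 1] → 9; +3 pad (align 4); @12: g [4B, align 4] → 16; @16: d [2B, align 2] → 18; +6 tail pad (align 8); size 24, align 8
@0: length [4B, align 2] → 4
@4: proto [1B, align 1] → 5
+1 pad (align 2)
@6: port [2B, align 2] → 8
@8: dst [1B, align 1] → 9
@9: window [1B, align 1] → 10
@10: seq [4B, align 2] → 14
@14: version [1B, align 1] → 15
+1 pad (align 2)
@16: magic [24B, align 2] → 40
within Info: d at 16
16 + 16 = 32

32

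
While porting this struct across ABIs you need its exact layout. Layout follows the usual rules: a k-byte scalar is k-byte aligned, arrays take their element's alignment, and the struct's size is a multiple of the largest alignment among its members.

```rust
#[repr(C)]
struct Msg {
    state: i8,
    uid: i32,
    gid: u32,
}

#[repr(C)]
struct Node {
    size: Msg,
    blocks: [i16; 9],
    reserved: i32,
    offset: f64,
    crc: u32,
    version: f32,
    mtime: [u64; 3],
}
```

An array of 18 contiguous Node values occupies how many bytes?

Msg: state at 0 (size 1, align 1) → ends 1; pad 3 to align 4 for uid; uid at 4 (size 4, align 4) → ends 8; gid at 8 (size 4, align 4) → ends 12; total 12 bytes, alignment 4
size at 0 (size 12, align 4) → ends 12
blocks at 12 (size 18, align 2) → ends 30
pad 2 to align 4 for reserved
reserved at 32 (size 4, align 4) → ends 36
pad 4 to align 8 for offset
offset at 40 (size 8, align 8) → ends 48
crc at 48 (size 4, align 4) → ends 52
version at 52 (size 4, align 4) → ends 56
mtime at 56 (size 24, align 8) → ends 80
total 80 bytes, alignment 8
array of 18: 18 × 80 = 1440

1440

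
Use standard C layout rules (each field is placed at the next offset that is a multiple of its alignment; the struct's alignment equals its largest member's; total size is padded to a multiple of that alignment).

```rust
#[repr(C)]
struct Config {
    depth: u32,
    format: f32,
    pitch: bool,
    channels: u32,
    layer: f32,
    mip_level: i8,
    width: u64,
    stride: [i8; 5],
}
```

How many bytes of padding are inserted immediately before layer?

0

0..4  depth  (4B, 4-aligned)
4..8  format  (4B, 4-aligned)
8..9  pitch  (1B, 1-aligned)
9..12  -- padding (3B)
12..16  channels  (4B, 4-aligned)
16..20  layer  (4B, 4-aligned)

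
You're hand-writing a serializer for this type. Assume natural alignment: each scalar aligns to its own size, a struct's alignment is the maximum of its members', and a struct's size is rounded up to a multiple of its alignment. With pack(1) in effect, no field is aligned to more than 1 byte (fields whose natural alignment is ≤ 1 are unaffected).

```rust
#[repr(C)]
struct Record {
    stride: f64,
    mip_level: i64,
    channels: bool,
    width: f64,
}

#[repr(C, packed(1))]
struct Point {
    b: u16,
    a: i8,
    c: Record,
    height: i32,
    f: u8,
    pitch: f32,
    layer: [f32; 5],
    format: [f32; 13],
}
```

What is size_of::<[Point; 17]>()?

Record: 0..8  stride  (8B, 8-aligned); 8..16  mip_level  (8B, 8-aligned); 16..17  channels  (1B, 1-aligned); 17..24  -- padding (7B); 24..32  width  (8B, 8-aligned); sizeof = 32, alignof = 8
0..2  b  (2B, 1-aligned)
2..3  a  (1B, 1-aligned)
3..35  c  (32B, 1-aligned)
35..39  height  (4B, 1-aligned)
39..40  f  (1B, 1-aligned)
40..44  pitch  (4B, 1-aligned)
44..64  layer  (20B, 1-aligned)
64..116  format  (52B, 1-aligned)
sizeof = 116, alignof = 1
array of 17: 17 × 116 = 1972

1972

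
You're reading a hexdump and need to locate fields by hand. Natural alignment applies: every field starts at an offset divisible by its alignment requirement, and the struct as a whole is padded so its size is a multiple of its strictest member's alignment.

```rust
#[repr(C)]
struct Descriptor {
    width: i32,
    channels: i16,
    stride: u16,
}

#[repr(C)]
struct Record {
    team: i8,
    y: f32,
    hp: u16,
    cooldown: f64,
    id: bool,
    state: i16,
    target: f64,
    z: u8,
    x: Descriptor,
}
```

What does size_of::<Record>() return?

56 bytes

Descriptor: 0..4  width  (4B, 4-aligned); 4..6  channels  (2B, 2-aligned); 6..8  stride  (2B, 2-aligned); sizeof = 8, alignof = 4
0..1  team  (1B, 1-aligned)
1..4  -- padding (3B)
4..8  y  (4B, 4-aligned)
8..10  hp  (2B, 2-aligned)
10..16  -- padding (6B)
16..24  cooldown  (8B, 8-aligned)
24..25  id  (1B, 1-aligned)
25..26  -- padding (1B)
26..28  state  (2B, 2-aligned)
28..32  -- padding (4B)
32..40  target  (8B, 8-aligned)
40..41  z  (1B, 1-aligned)
41..44  -- padding (3B)
44..52  x  (8B, 4-aligned)
52..56  -- tail padding (4B)
sizeof = 56, alignof = 8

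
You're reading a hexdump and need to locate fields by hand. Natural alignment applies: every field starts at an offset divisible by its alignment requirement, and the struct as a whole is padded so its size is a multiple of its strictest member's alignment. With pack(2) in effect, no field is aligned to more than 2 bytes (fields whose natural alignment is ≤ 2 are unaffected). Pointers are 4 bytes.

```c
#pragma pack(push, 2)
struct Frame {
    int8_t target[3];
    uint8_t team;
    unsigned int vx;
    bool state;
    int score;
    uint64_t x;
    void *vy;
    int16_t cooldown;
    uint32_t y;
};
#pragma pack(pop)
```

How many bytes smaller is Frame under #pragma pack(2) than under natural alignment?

8

natural layout:
  target at 0 (size 3, align 1) → ends 3
  team at 3 (size 1, align 1) → ends 4
  vx at 4 (size 4, align 4) → ends 8
  state at 8 (size 1, align 1) → ends 9
  pad 3 to align 4 for score
  score at 12 (size 4, align 4) → ends 16
  x at 16 (size 8, align 8) → ends 24
  vy at 24 (size 4, align 4) → ends 28
  cooldown at 28 (size 2, align 2) → ends 30
  pad 2 to align 4 for y
  y at 32 (size 4, align 4) → ends 36
  tail pad 4 to reach multiple of 8
  total 40 bytes, alignment 8
packed(2) layout:
  target at 0 (size 3, align 1) → ends 3
  team at 3 (size 1, align 1) → ends 4
  vx at 4 (size 4, align 2) → ends 8
  state at 8 (size 1, align 1) → ends 9
  pad 1 to align 2 for score
  score at 10 (size 4, align 2) → ends 14
  x at 14 (size 8, align 2) → ends 22
  vy at 22 (size 4, align 2) → ends 26
  cooldown at 26 (size 2, align 2) → ends 28
  y at 28 (size 4, align 2) → ends 32
  total 32 bytes, alignment 2
40 − 32 = 8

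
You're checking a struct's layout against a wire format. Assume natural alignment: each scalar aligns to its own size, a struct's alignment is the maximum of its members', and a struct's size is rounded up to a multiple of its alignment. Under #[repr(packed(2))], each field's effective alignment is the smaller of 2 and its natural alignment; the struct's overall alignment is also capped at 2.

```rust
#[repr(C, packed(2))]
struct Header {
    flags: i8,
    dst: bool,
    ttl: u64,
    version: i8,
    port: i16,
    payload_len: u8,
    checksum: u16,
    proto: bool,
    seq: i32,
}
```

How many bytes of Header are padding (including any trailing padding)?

3

0..1  flags  (1B, 1-aligned)
1..2  dst  (1B, 1-aligned)
2..10  ttl  (8B, 2-aligned)
10..11  version  (1B, 1-aligned)
11..12  -- padding (1B)
12..14  port  (2B, 2-aligned)
14..15  payload_len  (1B, 1-aligned)
15..16  -- padding (1B)
16..18  checksum  (2B, 2-aligned)
18..19  proto  (1B, 1-aligned)
19..20  -- padding (1B)
20..24  seq  (4B, 2-aligned)
sizeof = 24, alignof = 2
data bytes 21, size 24 → padding 3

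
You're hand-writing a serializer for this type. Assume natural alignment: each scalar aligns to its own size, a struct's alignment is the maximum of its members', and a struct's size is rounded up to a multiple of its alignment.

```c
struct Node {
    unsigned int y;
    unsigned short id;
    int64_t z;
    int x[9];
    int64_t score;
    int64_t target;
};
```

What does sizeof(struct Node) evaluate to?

@0: y [4B, align 4] → 4
@4: id [2B, align 2] → 6
+2 pad (align 8)
@8: z [8B, align 8] → 16
@16: x [36B, align 4] → 52
+4 pad (align 8)
@56: score [8B, align 8] → 64
@64: target [8B, align 8] → 72
size 72, align 8

72 bytes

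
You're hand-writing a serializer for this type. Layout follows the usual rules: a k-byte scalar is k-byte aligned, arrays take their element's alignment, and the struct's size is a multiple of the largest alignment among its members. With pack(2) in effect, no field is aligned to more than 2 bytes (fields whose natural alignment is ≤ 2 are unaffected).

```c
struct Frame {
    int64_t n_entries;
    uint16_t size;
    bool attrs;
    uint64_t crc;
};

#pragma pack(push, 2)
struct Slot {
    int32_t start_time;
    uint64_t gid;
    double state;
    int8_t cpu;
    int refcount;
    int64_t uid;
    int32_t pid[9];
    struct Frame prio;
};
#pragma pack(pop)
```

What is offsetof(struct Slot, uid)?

Frame: 0..8  n_entries  (8B, 8-aligned); 8..10  size  (2B, 2-aligned); 10..11  attrs  (1B, 1-aligned); 11..16  -- padding (5B); 16..24  crc  (8B, 8-aligned); sizeof = 24, alignof = 8
0..4  start_time  (4B, 2-aligned)
4..12  gid  (8B, 2-aligned)
12..20  state  (8B, 2-aligned)
20..21  cpu  (1B, 1-aligned)
21..22  -- padding (1B)
22..26  refcount  (4B, 2-aligned)
26..34  uid  (8B, 2-aligned)

26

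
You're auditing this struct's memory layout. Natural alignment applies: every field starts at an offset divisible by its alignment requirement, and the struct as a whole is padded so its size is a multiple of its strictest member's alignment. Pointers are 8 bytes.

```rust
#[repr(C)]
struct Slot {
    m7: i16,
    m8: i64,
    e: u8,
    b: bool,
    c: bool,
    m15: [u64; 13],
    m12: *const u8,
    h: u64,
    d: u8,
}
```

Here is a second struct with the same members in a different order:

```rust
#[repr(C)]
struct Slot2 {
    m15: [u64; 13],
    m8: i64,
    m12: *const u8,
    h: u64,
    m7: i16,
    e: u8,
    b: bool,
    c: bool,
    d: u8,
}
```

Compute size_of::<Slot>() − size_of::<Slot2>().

0..2  m7  (2B, 2-aligned)
2..8  -- padding (6B)
8..16  m8  (8B, 8-aligned)
16..17  e  (1B, 1-aligned)
17..18  b  (1B, 1-aligned)
18..19  c  (1B, 1-aligned)
19..24  -- padding (5B)
24..128  m15  (104B, 8-aligned)
128..136  m12  (8B, 8-aligned)
136..144  h  (8B, 8-aligned)
144..145  d  (1B, 1-aligned)
145..152  -- tail padding (7B)
sizeof = 152, alignof = 8
— Slot2 —
0..104  m15  (104B, 8-aligned)
104..112  m8  (8B, 8-aligned)
112..120  m12  (8B, 8-aligned)
120..128  h  (8B, 8-aligned)
128..130  m7  (2B, 2-aligned)
130..131  e  (1B, 1-aligned)
131..132  b  (1B, 1-aligned)
132..133  c  (1B, 1-aligned)
133..134  d  (1B, 1-aligned)
134..136  -- tail padding (2B)
sizeof = 136, alignof = 8
152 − 136 = 16

16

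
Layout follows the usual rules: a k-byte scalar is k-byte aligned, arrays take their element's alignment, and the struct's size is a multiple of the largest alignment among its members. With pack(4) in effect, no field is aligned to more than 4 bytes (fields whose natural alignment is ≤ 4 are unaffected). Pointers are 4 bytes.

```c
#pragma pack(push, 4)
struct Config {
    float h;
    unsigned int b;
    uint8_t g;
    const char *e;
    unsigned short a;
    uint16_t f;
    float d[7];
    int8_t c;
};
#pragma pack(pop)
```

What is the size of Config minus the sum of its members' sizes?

h at 0 (size 4, align 4) → ends 4
b at 4 (size 4, align 4) → ends 8
g at 8 (size 1, align 1) → ends 9
pad 3 to align 4 for e
e at 12 (size 4, align 4) → ends 16
a at 16 (size 2, align 2) → ends 18
f at 18 (size 2, align 2) → ends 20
d at 20 (size 28, align 4) → ends 48
c at 48 (size 1, align 1) → ends 49
tail pad 3 to reach multiple of 4
total 52 bytes, alignment 4
data bytes 46, size 52 → padding 6

6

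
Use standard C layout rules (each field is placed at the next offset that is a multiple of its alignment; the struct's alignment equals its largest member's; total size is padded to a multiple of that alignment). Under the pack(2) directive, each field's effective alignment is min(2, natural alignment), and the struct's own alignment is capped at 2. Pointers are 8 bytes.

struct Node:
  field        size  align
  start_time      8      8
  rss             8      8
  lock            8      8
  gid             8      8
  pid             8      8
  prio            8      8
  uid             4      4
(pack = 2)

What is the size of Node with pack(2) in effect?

52

0..8  start_time  (8B, 2-aligned)
8..16  rss  (8B, 2-aligned)
16..24  lock  (8B, 2-aligned)
24..32  gid  (8B, 2-aligned)
32..40  pid  (8B, 2-aligned)
40..48  prio  (8B, 2-aligned)
48..52  uid  (4B, 2-aligned)
sizeof = 52, alignof = 2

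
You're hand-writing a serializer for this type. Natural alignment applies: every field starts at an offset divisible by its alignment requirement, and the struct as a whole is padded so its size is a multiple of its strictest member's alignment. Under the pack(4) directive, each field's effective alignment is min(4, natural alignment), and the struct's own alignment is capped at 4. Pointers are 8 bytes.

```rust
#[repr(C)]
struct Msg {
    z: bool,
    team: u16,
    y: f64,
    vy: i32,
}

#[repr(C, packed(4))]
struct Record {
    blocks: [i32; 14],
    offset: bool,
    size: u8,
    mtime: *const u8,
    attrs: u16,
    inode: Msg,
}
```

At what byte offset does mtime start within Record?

Msg: @0: z [1B, align 1] → 1; +1 pad (align 2); @2: team [2B, align 2] → 4; +4 pad (align 8); @8: y [8B, align 8] → 16; @16: vy [4B, align 4] → 20; +4 tail pad (align 8); size 24, align 8
@0: blocks [56B, align 4] → 56
@56: offset [1B, align 1] → 57
@57: size [1B, align 1] → 58
+2 pad (align 4)
@60: mtime [8B, align 4] → 68

60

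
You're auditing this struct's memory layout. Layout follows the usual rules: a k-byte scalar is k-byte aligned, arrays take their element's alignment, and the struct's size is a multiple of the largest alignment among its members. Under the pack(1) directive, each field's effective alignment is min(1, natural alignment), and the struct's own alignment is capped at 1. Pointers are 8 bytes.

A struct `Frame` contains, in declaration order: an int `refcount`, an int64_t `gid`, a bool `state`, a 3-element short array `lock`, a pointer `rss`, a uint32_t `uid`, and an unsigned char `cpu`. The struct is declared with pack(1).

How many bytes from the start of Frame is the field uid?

27

0..4  refcount  (4B, 1-aligned)
4..12  gid  (8B, 1-aligned)
12..13  state  (1B, 1-aligned)
13..19  lock  (6B, 1-aligned)
19..27  rss  (8B, 1-aligned)
27..31  uid  (4B, 1-aligned)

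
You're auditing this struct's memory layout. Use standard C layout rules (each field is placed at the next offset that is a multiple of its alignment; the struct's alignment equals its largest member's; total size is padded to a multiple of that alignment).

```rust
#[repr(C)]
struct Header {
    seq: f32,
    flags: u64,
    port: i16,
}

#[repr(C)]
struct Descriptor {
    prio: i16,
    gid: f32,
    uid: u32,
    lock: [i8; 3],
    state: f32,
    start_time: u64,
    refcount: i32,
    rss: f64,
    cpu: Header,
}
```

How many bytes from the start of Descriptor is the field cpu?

Header: @0: seq [4B, align 4] → 4; +4 pad (align 8); @8: flags [8B, align 8] → 16; @16: port [2B, align 2] → 18; +6 tail pad (align 8); size 24, align 8
@0: prio [2B, align 2] → 2
+2 pad (align 4)
@4: gid [4B, align 4] → 8
@8: uid [4B, align 4] → 12
@12: lock [3B, align 1] → 15
+1 pad (align 4)
@16: state [4B, align 4] → 20
+4 pad (align 8)
@24: start_time [8B, align 8] → 32
@32: refcount [4B, align 4] → 36
+4 pad (align 8)
@40: rss [8B, align 8] → 48
@48: cpu [24B, align 8] → 72

48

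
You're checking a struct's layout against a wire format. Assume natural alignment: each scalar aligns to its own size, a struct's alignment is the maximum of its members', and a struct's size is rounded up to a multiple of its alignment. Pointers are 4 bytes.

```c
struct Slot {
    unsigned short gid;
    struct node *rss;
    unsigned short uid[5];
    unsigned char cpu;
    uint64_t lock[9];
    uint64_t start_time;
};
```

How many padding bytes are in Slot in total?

7

@0: gid [2B, align 2] → 2
+2 pad (align 4)
@4: rss [4B, align 4] → 8
@8: uid [10B, align 2] → 18
@18: cpu [1B, align 1] → 19
+5 pad (align 8)
@24: lock [72B, align 8] → 96
@96: start_time [8B, align 8] → 104
size 104, align 8
data bytes 97, size 104 → padding 7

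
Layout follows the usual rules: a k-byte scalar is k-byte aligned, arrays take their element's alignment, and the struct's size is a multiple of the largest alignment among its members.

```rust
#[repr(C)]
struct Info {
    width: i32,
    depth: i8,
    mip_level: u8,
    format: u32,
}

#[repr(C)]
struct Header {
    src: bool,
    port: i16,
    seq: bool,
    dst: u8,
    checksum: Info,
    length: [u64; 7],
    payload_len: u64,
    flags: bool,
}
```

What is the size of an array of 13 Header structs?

1248

Info: 0..4  width  (4B, 4-aligned); 4..5  depth  (1B, 1-aligned); 5..6  mip_level  (1B, 1-aligned); 6..8  -- padding (2B); 8..12  format  (4B, 4-aligned); sizeof = 12, alignof = 4
0..1  src  (1B, 1-aligned)
1..2  -- padding (1B)
2..4  port  (2B, 2-aligned)
4..5  seq  (1B, 1-aligned)
5..6  dst  (1B, 1-aligned)
6..8  -- padding (2B)
8..20  checksum  (12B, 4-aligned)
20..24  -- padding (4B)
24..80  length  (56B, 8-aligned)
80..88  payload_len  (8B, 8-aligned)
88..89  flags  (1B, 1-aligned)
89..96  -- tail padding (7B)
sizeof = 96, alignof = 8
array of 13: 13 × 96 = 1248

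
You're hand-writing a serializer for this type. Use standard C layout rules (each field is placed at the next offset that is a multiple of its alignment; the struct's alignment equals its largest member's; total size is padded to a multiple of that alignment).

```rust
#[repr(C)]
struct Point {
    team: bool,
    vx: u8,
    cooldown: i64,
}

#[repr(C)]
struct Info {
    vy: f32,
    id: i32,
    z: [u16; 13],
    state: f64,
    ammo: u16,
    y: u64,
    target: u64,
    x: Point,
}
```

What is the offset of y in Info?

56

Point: @0: team [1B, align 1] → 1; @1: vx [1B, align 1] → 2; +6 pad (align 8); @8: cooldown [8B, align 8] → 16; size 16, align 8
@0: vy [4B, align 4] → 4
@4: id [4B, align 4] → 8
@8: z [26B, align 2] → 34
+6 pad (align 8)
@40: state [8B, align 8] → 48
@48: ammo [2B, align 2] → 50
+6 pad (align 8)
@56: y [8B, align 8] → 64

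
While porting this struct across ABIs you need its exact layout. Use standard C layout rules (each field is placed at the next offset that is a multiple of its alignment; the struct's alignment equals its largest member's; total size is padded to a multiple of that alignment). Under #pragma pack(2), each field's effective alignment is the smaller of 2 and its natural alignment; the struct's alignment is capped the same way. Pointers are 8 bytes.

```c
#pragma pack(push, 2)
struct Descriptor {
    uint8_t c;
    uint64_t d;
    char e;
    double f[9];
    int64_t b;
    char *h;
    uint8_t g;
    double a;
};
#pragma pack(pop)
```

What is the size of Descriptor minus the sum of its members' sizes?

0..1  c  (1B, 1-aligned)
1..2  -- padding (1B)
2..10  d  (8B, 2-aligned)
10..11  e  (1B, 1-aligned)
11..12  -- padding (1B)
12..84  f  (72B, 2-aligned)
84..92  b  (8B, 2-aligned)
92..100  h  (8B, 2-aligned)
100..101  g  (1B, 1-aligned)
101..102  -- padding (1B)
102..110  a  (8B, 2-aligned)
sizeof = 110, alignof = 2
data bytes 107, size 110 → padding 3

3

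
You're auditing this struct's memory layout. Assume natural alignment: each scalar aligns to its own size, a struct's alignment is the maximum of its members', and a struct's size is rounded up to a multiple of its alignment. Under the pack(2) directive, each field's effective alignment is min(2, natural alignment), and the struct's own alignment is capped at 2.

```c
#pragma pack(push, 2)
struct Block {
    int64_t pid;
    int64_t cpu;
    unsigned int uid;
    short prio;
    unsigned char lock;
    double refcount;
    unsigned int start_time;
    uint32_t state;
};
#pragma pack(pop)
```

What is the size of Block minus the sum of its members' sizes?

pid at 0 (size 8, align 2) → ends 8
cpu at 8 (size 8, align 2) → ends 16
uid at 16 (size 4, align 2) → ends 20
prio at 20 (size 2, align 2) → ends 22
lock at 22 (size 1, align 1) → ends 23
pad 1 to align 2 for refcount
refcount at 24 (size 8, align 2) → ends 32
start_time at 32 (size 4, align 2) → ends 36
state at 36 (size 4, align 2) → ends 40
total 40 bytes, alignment 2
data bytes 39, size 40 → padding 1

1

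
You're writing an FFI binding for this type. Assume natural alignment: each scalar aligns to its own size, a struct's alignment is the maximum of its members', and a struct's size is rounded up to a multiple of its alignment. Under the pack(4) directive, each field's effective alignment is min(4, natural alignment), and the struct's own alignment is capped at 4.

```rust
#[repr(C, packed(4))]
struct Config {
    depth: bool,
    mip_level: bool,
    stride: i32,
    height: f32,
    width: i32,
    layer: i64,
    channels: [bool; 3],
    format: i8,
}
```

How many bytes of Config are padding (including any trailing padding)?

2

0..1  depth  (1B, 1-aligned)
1..2  mip_level  (1B, 1-aligned)
2..4  -- padding (2B)
4..8  stride  (4B, 4-aligned)
8..12  height  (4B, 4-aligned)
12..16  width  (4B, 4-aligned)
16..24  layer  (8B, 4-aligned)
24..27  channels  (3B, 1-aligned)
27..28  format  (1B, 1-aligned)
sizeof = 28, alignof = 4
data bytes 26, size 28 → padding 2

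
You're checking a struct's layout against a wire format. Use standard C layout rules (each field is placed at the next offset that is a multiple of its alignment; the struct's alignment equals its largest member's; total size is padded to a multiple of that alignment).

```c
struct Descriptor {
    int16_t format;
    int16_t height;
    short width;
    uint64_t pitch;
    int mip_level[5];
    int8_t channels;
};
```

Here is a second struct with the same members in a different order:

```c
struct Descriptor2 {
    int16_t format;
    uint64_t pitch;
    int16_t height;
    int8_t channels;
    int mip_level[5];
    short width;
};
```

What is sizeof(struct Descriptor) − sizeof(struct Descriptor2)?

-8

format at 0 (size 2, align 2) → ends 2
height at 2 (size 2, align 2) → ends 4
width at 4 (size 2, align 2) → ends 6
pad 2 to align 8 for pitch
pitch at 8 (size 8, align 8) → ends 16
mip_level at 16 (size 20, align 4) → ends 36
channels at 36 (size 1, align 1) → ends 37
tail pad 3 to reach multiple of 8
total 40 bytes, alignment 8
— Descriptor2 —
format at 0 (size 2, align 2) → ends 2
pad 6 to align 8 for pitch
pitch at 8 (size 8, align 8) → ends 16
height at 16 (size 2, align 2) → ends 18
channels at 18 (size 1, align 1) → ends 19
pad 1 to align 4 for mip_level
mip_level at 20 (size 20, align 4) → ends 40
width at 40 (size 2, align 2) → ends 42
tail pad 6 to reach multiple of 8
total 48 bytes, alignment 8
40 − 48 = -8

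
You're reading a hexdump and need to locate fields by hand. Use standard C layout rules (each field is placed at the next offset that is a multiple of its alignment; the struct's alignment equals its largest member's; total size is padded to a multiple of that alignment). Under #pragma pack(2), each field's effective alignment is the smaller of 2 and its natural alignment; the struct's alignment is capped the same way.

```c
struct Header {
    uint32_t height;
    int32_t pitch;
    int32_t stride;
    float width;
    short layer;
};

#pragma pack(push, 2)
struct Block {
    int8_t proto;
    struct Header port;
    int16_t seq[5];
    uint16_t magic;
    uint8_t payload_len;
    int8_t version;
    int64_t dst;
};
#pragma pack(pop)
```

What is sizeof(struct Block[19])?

Header: 0..4  height  (4B, 4-aligned); 4..8  pitch  (4B, 4-aligned); 8..12  stride  (4B, 4-aligned); 12..16  width  (4B, 4-aligned); 16..18  layer  (2B, 2-aligned); 18..20  -- tail padding (2B); sizeof = 20, alignof = 4
0..1  proto  (1B, 1-aligned)
1..2  -- padding (1B)
2..22  port  (20B, 2-aligned)
22..32  seq  (10B, 2-aligned)
32..34  magic  (2B, 2-aligned)
34..35  payload_len  (1B, 1-aligned)
35..36  version  (1B, 1-aligned)
36..44  dst  (8B, 2-aligned)
sizeof = 44, alignof = 2
array of 19: 19 × 44 = 836

836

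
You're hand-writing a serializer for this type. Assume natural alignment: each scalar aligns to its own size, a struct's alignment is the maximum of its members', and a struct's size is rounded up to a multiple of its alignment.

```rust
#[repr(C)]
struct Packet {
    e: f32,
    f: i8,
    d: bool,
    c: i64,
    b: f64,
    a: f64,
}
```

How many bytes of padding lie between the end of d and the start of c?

2

0..4  e  (4B, 4-aligned)
4..5  f  (1B, 1-aligned)
5..6  d  (1B, 1-aligned)
6..8  -- padding (2B)
8..16  c  (8B, 8-aligned)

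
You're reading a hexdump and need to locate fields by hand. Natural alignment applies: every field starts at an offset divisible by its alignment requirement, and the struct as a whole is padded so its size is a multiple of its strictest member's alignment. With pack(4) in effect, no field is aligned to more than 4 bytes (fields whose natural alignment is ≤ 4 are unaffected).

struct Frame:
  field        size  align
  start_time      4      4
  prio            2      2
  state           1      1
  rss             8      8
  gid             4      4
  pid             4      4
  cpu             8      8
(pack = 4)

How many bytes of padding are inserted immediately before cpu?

@0: start_time [4B, align 4] → 4
@4: prio [2B, align 2] → 6
@6: state [1B, align 1] → 7
+1 pad (align 4)
@8: rss [8B, align 4] → 16
@16: gid [4B, align 4] → 20
@20: pid [4B, align 4] → 24
@24: cpu [8B, align 4] → 32

0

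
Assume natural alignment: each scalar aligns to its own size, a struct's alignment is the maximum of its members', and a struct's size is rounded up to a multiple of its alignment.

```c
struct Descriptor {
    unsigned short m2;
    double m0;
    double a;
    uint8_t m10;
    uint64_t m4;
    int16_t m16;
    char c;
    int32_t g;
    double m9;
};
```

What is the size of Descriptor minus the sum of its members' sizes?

@0: m2 [2B, align 2] → 2
+6 pad (align 8)
@8: m0 [8B, align 8] → 16
@16: a [8B, align 8] → 24
@24: m10 [1B, align 1] → 25
+7 pad (align 8)
@32: m4 [8B, align 8] → 40
@40: m16 [2B, align 2] → 42
@42: c [1B, align 1] → 43
+1 pad (align 4)
@44: g [4B, align 4] → 48
@48: m9 [8B, align 8] → 56
size 56, align 8
data bytes 42, size 56 → padding 14

14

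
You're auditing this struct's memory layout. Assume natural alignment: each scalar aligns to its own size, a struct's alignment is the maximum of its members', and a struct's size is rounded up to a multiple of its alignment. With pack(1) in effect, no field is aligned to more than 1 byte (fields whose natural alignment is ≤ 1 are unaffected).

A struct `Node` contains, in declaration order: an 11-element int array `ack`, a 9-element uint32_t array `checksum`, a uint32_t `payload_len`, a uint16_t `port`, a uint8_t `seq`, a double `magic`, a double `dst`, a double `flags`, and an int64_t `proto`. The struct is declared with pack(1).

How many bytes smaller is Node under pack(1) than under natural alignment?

1

natural layout:
  ack at 0 (size 44, align 4) → ends 44
  checksum at 44 (size 36, align 4) → ends 80
  payload_len at 80 (size 4, align 4) → ends 84
  port at 84 (size 2, align 2) → ends 86
  seq at 86 (size 1, align 1) → ends 87
  pad 1 to align 8 for magic
  magic at 88 (size 8, align 8) → ends 96
  dst at 96 (size 8, align 8) → ends 104
  flags at 104 (size 8, align 8) → ends 112
  proto at 112 (size 8, align 8) → ends 120
  total 120 bytes, alignment 8
packed(1) layout:
  ack at 0 (size 44, align 1) → ends 44
  checksum at 44 (size 36, align 1) → ends 80
  payload_len at 80 (size 4, align 1) → ends 84
  port at 84 (size 2, align 1) → ends 86
  seq at 86 (size 1, align 1) → ends 87
  magic at 87 (size 8, align 1) → ends 95
  dst at 95 (size 8, align 1) → ends 103
  flags at 103 (size 8, align 1) → ends 111
  proto at 111 (size 8, align 1) → ends 119
  total 119 bytes, alignment 1
120 − 119 = 1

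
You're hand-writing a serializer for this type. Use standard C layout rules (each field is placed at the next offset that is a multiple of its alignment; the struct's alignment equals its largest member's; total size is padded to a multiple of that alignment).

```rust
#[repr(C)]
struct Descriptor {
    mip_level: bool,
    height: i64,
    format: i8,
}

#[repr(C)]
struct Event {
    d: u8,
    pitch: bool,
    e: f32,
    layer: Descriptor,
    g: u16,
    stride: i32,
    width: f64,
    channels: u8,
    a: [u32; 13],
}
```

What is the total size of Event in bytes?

104

Descriptor: mip_level at 0 (size 1, align 1) → ends 1; pad 7 to align 8 for height; height at 8 (size 8, align 8) → ends 16; format at 16 (size 1, align 1) → ends 17; tail pad 7 to reach multiple of 8; total 24 bytes, alignment 8
d at 0 (size 1, align 1) → ends 1
pitch at 1 (size 1, align 1) → ends 2
pad 2 to align 4 for e
e at 4 (size 4, align 4) → ends 8
layer at 8 (size 24, align 8) → ends 32
g at 32 (size 2, align 2) → ends 34
pad 2 to align 4 for stride
stride at 36 (size 4, align 4) → ends 40
width at 40 (size 8, align 8) → ends 48
channels at 48 (size 1, align 1) → ends 49
pad 3 to align 4 for a
a at 52 (size 52, align 4) → ends 104
total 104 bytes, alignment 8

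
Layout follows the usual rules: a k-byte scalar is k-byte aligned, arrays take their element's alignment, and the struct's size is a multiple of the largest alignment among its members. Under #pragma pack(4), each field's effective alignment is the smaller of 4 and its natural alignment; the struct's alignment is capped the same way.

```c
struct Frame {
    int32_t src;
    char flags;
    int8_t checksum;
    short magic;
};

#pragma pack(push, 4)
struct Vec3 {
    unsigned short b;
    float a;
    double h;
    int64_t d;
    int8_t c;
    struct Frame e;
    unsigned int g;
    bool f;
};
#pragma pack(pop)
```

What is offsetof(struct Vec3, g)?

36

Frame: @0: src [4B, align 4] → 4; @4: flags [1B, align 1] → 5; @5: checksum [1B, align 1] → 6; @6: magic [2B, align 2] → 8; size 8, align 4
@0: b [2B, align 2] → 2
+2 pad (align 4)
@4: a [4B, align 4] → 8
@8: h [8B, align 4] → 16
@16: d [8B, align 4] → 24
@24: c [1B, align 1] → 25
+3 pad (align 4)
@28: e [8B, align 4] → 36
@36: g [4B, align 4] → 40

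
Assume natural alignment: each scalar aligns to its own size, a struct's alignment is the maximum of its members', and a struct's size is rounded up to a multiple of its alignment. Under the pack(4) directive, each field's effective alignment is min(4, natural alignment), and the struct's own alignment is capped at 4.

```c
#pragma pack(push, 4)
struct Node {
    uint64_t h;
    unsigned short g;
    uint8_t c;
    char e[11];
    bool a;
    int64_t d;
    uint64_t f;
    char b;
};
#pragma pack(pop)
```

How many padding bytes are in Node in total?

h at 0 (size 8, align 4) → ends 8
g at 8 (size 2, align 2) → ends 10
c at 10 (size 1, align 1) → ends 11
e at 11 (size 11, align 1) → ends 22
a at 22 (size 1, align 1) → ends 23
pad 1 to align 4 for d
d at 24 (size 8, align 4) → ends 32
f at 32 (size 8, align 4) → ends 40
b at 40 (size 1, align 1) → ends 41
tail pad 3 to reach multiple of 4
total 44 bytes, alignment 4
data bytes 40, size 44 → padding 4

4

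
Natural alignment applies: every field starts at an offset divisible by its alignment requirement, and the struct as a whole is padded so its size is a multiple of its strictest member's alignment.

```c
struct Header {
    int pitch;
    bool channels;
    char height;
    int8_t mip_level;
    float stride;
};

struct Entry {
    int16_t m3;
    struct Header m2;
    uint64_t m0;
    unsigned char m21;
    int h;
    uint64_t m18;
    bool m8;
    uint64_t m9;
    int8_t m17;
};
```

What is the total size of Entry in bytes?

64

Header: 0..4  pitch  (4B, 4-aligned); 4..5  channels  (1B, 1-aligned); 5..6  height  (1B, 1-aligned); 6..7  mip_level  (1B, 1-aligned); 7..8  -- padding (1B); 8..12  stride  (4B, 4-aligned); sizeof = 12, alignof = 4
0..2  m3  (2B, 2-aligned)
2..4  -- padding (2B)
4..16  m2  (12B, 4-aligned)
16..24  m0  (8B, 8-aligned)
24..25  m21  (1B, 1-aligned)
25..28  -- padding (3B)
28..32  h  (4B, 4-aligned)
32..40  m18  (8B, 8-aligned)
40..41  m8  (1B, 1-aligned)
41..48  -- padding (7B)
48..56  m9  (8B, 8-aligned)
56..57  m17  (1B, 1-aligned)
57..64  -- tail padding (7B)
sizeof = 64, alignof = 8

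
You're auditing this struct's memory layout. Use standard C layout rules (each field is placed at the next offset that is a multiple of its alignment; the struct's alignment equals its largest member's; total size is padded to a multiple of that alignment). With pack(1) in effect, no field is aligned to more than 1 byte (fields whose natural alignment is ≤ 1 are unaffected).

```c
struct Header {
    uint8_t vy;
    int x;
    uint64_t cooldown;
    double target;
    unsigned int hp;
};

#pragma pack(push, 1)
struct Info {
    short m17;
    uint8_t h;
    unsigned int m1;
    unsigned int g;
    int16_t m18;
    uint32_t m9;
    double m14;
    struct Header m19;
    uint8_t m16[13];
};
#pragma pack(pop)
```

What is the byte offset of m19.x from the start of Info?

29

Header: vy at 0 (size 1, align 1) → ends 1; pad 3 to align 4 for x; x at 4 (size 4, align 4) → ends 8; cooldown at 8 (size 8, align 8) → ends 16; target at 16 (size 8, align 8) → ends 24; hp at 24 (size 4, align 4) → ends 28; tail pad 4 to reach multiple of 8; total 32 bytes, alignment 8
m17 at 0 (size 2, align 1) → ends 2
h at 2 (size 1, align 1) → ends 3
m1 at 3 (size 4, align 1) → ends 7
g at 7 (size 4, align 1) → ends 11
m18 at 11 (size 2, align 1) → ends 13
m9 at 13 (size 4, align 1) → ends 17
m14 at 17 (size 8, align 1) → ends 25
m19 at 25 (size 32, align 1) → ends 57
within Header: x at 4
25 + 4 = 29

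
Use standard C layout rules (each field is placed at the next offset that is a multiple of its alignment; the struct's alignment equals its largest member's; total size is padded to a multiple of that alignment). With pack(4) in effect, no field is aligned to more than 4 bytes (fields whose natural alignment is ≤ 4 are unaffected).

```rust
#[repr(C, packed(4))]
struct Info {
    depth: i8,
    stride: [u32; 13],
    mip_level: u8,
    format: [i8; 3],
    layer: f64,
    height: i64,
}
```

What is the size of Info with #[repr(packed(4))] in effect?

76

depth at 0 (size 1, align 1) → ends 1
pad 3 to align 4 for stride
stride at 4 (size 52, align 4) → ends 56
mip_level at 56 (size 1, align 1) → ends 57
format at 57 (size 3, align 1) → ends 60
layer at 60 (size 8, align 4) → ends 68
height at 68 (size 8, align 4) → ends 76
total 76 bytes, alignment 4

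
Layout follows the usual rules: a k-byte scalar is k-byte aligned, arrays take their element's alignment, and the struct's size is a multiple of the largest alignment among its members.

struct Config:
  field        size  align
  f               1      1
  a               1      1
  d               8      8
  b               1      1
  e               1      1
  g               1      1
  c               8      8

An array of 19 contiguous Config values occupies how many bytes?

0..1  f  (1B, 1-aligned)
1..2  a  (1B, 1-aligned)
2..8  -- padding (6B)
8..16  d  (8B, 8-aligned)
16..17  b  (1B, 1-aligned)
17..18  e  (1B, 1-aligned)
18..19  g  (1B, 1-aligned)
19..24  -- padding (5B)
24..32  c  (8B, 8-aligned)
sizeof = 32, alignof = 8
array of 19: 19 × 32 = 608

608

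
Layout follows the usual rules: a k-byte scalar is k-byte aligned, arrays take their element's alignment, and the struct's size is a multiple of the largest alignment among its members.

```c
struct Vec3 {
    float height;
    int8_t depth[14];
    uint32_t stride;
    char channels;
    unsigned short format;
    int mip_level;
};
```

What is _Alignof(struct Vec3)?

4

member alignments: height=4, depth=1, stride=4, channels=1, format=2, mip_level=4
max = 4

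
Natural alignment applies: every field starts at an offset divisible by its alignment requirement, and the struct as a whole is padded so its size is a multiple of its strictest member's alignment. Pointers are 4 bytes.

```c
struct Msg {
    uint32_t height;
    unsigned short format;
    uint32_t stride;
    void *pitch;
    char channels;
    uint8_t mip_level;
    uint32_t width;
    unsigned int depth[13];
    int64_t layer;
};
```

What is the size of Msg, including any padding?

0..4  height  (4B, 4-aligned)
4..6  format  (2B, 2-aligned)
6..8  -- padding (2B)
8..12  stride  (4B, 4-aligned)
12..16  pitch  (4B, 4-aligned)
16..17  channels  (1B, 1-aligned)
17..18  mip_level  (1B, 1-aligned)
18..20  -- padding (2B)
20..24  width  (4B, 4-aligned)
24..76  depth  (52B, 4-aligned)
76..80  -- padding (4B)
80..88  layer  (8B, 8-aligned)
sizeof = 88, alignof = 8

88 bytes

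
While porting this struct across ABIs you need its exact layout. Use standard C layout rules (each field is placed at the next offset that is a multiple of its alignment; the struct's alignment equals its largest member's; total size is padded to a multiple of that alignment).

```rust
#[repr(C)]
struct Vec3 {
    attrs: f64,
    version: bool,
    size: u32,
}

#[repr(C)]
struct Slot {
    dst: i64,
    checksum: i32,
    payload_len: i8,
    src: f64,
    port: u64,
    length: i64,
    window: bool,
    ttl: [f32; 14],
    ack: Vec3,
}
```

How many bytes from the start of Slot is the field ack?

Vec3: 0..8  attrs  (8B, 8-aligned); 8..9  version  (1B, 1-aligned); 9..12  -- padding (3B); 12..16  size  (4B, 4-aligned); sizeof = 16, alignof = 8
0..8  dst  (8B, 8-aligned)
8..12  checksum  (4B, 4-aligned)
12..13  payload_len  (1B, 1-aligned)
13..16  -- padding (3B)
16..24  src  (8B, 8-aligned)
24..32  port  (8B, 8-aligned)
32..40  length  (8B, 8-aligned)
40..41  window  (1B, 1-aligned)
41..44  -- padding (3B)
44..100  ttl  (56B, 4-aligned)
100..104  -- padding (4B)
104..120  ack  (16B, 8-aligned)

104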